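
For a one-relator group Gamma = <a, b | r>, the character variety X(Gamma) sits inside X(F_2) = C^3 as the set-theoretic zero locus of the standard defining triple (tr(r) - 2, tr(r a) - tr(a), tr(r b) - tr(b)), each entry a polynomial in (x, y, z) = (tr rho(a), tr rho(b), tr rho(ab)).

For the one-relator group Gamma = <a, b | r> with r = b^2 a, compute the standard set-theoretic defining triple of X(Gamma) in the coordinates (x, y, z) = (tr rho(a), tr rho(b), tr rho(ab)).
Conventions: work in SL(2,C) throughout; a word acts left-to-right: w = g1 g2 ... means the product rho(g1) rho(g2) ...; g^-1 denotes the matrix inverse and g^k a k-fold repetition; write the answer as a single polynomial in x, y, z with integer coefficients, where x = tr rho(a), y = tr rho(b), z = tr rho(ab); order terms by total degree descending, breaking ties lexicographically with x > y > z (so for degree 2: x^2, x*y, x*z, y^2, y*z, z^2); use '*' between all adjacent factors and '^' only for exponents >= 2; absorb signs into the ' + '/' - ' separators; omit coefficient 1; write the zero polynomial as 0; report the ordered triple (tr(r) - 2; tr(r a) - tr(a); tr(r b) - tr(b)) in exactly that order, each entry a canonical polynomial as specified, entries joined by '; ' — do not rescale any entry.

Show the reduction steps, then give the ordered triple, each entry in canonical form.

y*z - x - 2; x*y*z - x^2 - y^2 - x + 2; y^2*z - x*y - y - z

trace(b^2 a) = trace(b) * trace(a b) - trace(a)  (reduce the b square) = y*z - x
and trace(a^2 b) = trace(a) * trace(b a) - trace(b) = x*z - y
next, trace(a^2) = trace(a) * trace(a) - trace(1) = x^2 - 2
trace(b^2 a^2) = trace(b) * trace(a^2 b) - trace(a^2) = x*y*z - x^2 - y^2 + 2
next, trace(b^2 a b) = trace(b) * trace(a b^2) - trace(a b)  (reduce the b square) = y^2*z - x*y - z
assemble the triple (trace(r) - 2; trace(r a) - x; trace(r b) - y)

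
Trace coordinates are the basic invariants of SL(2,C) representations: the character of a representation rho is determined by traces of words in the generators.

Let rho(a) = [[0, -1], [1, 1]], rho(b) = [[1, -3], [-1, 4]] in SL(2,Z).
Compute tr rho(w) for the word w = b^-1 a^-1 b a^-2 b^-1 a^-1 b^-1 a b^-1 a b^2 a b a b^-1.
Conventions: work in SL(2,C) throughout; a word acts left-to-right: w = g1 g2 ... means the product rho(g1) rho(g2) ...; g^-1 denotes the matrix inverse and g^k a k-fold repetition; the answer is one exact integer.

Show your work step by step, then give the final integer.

rho(b^-1) = [[4, 3], [1, 1]]
... * rho(a^-1) = [[1, 1], [-1, 0]]  ->  [[1, 4], [0, 1]]
... * rho(b) = [[1, -3], [-1, 4]]  ->  [[-3, 13], [-1, 4]]
... * rho(a^-1) = [[1, 1], [-1, 0]]  ->  [[-16, -3], [-5, -1]]
... * rho(a^-1) = [[1, 1], [-1, 0]]  ->  [[-13, -16], [-4, -5]]
... * rho(b^-1) = [[4, 3], [1, 1]]  ->  [[-68, -55], [-21, -17]]
... * rho(a^-1) = [[1, 1], [-1, 0]]  ->  [[-13, -68], [-4, -21]]
... * rho(b^-1) = [[4, 3], [1, 1]]  ->  [[-120, -107], [-37, -33]]
... * rho(a) = [[0, -1], [1, 1]]  ->  [[-107, 13], [-33, 4]]
... * rho(b^-1) = [[4, 3], [1, 1]]  ->  [[-415, -308], [-128, -95]]
... * rho(a) = [[0, -1], [1, 1]]  ->  [[-308, 107], [-95, 33]]
... * rho(b) = [[1, -3], [-1, 4]]  ->  [[-415, 1352], [-128, 417]]
... * rho(b) = [[1, -3], [-1, 4]]  ->  [[-1767, 6653], [-545, 2052]]
... * rho(a) = [[0, -1], [1, 1]]  ->  [[6653, 8420], [2052, 2597]]
... * rho(b) = [[1, -3], [-1, 4]]  ->  [[-1767, 13721], [-545, 4232]]
... * rho(a) = [[0, -1], [1, 1]]  ->  [[13721, 15488], [4232, 4777]]
... * rho(b^-1) = [[4, 3], [1, 1]]  ->  [[70372, 56651], [21705, 17473]]
tr = 70372 + 17473 = 87845

87845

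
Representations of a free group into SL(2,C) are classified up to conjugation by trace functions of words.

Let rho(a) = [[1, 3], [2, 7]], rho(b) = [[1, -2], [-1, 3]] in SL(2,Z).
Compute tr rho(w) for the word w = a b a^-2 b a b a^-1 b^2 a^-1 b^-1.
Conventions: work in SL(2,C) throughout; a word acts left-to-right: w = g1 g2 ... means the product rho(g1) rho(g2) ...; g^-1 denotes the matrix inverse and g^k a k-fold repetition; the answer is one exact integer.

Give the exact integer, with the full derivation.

-15931698

rho(a) = [[1, 3], [2, 7]]
... * rho(b) = [[1, -2], [-1, 3]]  ->  [[-2, 7], [-5, 17]]
... * rho(a^-1) = [[7, -3], [-2, 1]]  ->  [[-28, 13], [-69, 32]]
... * rho(a^-1) = [[7, -3], [-2, 1]]  ->  [[-222, 97], [-547, 239]]
... * rho(b) = [[1, -2], [-1, 3]]  ->  [[-319, 735], [-786, 1811]]
... * rho(a) = [[1, 3], [2, 7]]  ->  [[1151, 4188], [2836, 10319]]
... * rho(b) = [[1, -2], [-1, 3]]  ->  [[-3037, 10262], [-7483, 25285]]
... * rho(a^-1) = [[7, -3], [-2, 1]]  ->  [[-41783, 19373], [-102951, 47734]]
... * rho(b) = [[1, -2], [-1, 3]]  ->  [[-61156, 141685], [-150685, 349104]]
... * rho(b) = [[1, -2], [-1, 3]]  ->  [[-202841, 547367], [-499789, 1348682]]
... * rho(a^-1) = [[7, -3], [-2, 1]]  ->  [[-2514621, 1155890], [-6195887, 2848049]]
... * rho(b^-1) = [[3, 2], [1, 1]]  ->  [[-6387973, -3873352], [-15739612, -9543725]]
tr = -6387973 + -9543725 = -15931698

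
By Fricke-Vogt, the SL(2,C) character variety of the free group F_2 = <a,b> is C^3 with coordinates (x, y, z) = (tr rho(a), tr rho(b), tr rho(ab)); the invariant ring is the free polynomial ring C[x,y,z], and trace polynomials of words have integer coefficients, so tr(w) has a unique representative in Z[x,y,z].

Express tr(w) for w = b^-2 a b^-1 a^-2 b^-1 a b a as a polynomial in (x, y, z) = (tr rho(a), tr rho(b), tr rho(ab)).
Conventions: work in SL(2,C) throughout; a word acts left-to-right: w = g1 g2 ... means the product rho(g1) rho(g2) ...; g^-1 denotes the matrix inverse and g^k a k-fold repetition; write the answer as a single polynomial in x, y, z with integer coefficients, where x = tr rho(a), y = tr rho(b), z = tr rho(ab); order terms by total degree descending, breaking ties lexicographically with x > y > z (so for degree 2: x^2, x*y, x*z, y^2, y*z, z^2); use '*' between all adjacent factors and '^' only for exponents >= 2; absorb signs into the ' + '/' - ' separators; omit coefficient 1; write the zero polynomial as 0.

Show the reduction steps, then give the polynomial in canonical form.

x^3*y^3*z^2 - x^4*y^2*z - 2*x^2*y^4*z - 2*x^2*y^2*z^3 + x^3*y^3 + x*y^5 + 3*x*y^3*z^2 + x*y*z^4 + x^4*z + 6*x^2*y^2*z + x^2*z^3 - y^4*z - y^2*z^3 - 2*x^3*y - 5*x*y^3 - 6*x*y*z^2 - 4*x^2*z + 3*y^2*z + 6*x*y + z

tr(a^2 b) = tr(a) tr(b a) - tr(b)   [square of a] = x*z - y
tr(a^2) = tr(a) tr(a) - tr(1)   [square of a] = x^2 - 2
apply: tr(b a^2 b) = tr(b) tr(a^2 b) - tr(a^2)   [square of b] = x*y*z - x^2 - y^2 + 2
use: tr(b a b a) = tr(a b) tr(a b) - tr(1)   [split at a repeated a] = z^2 - 2
tr(b a b) = tr(b) tr(a b) - tr(a)   [square of b] = y*z - x
apply: tr(b a^2 b a) = tr(a) tr(b a b a) - tr(b a b)   [square of a] = x*z^2 - y*z - x
apply: tr(b a^2 b a^-1) = tr(b a^2 b) tr(a) - tr(b a^2 b a)   [inverse elimination on a] = x^2*y*z - x^3 - x*y^2 - x*z^2 + y*z + 3*x
use: tr(a b a^2) = tr(a) tr(a b a) - tr(a b)   [square of a] = x^2*z - x*y - z
tr(b a b a^2 b) = tr(b) tr(a b a^2 b) - tr(a b a^2)   [square of b] = x*y*z^2 - x^2*z - y^2*z + z
apply: tr(b a b a b a) = tr(b a) tr(b a b a) - tr(b^-1 a^-1)   [split at a repeated b] = z^3 - 3*z
use: tr(b a b a b) = tr(b) tr(a b a b) - tr(a b a)   [square of b] = y*z^2 - x*z - y
apply: tr(b a b a^2 b a) = tr(a) tr(b a b a b a) - tr(b a b a b)   [square of a] = x*z^3 - y*z^2 - 2*x*z + y
tr(b a b a^2 b a^-1) = tr(b a b a^2 b) tr(a) - tr(b a b a^2 b a)   [inverse elimination on a] = x^2*y*z^2 - x^3*z - x*y^2*z - x*z^3 + y*z^2 + 3*x*z - y
use: tr(a b a^2 b a^-2 b) = tr(b a b a^2 b a^-1) tr(a) - tr(b a b a^2 b)   [inverse elimination on a] = x^3*y*z^2 - x^4*z - x^2*y^2*z - x^2*z^3 + 4*x^2*z + y^2*z - x*y - z
tr(a^-2 b^-1 a b a^2 b) = tr(a b a^2 b a^-2) tr(b) - tr(a b a^2 b a^-2 b)   [inverse elimination on b] = -x^3*y*z^2 + x^4*z + 2*x^2*y^2*z + x^2*z^3 - x^3*y - x*y^3 - x*y*z^2 - 4*x^2*z + 4*x*y + z
use: tr(a b^-1 a^-2 b^-1 a b a) = tr(a^-2 b^-1 a b a^2) tr(b) - tr(a^-2 b^-1 a b a^2 b)   [inverse elimination on b] = x^3*y*z^2 - x^4*z - 2*x^2*y^2*z - x^2*z^3 + x^3*y + x*y^3 + x*y*z^2 + 4*x^2*z - 3*x*y - z
tr(a^-1 b a b a b) = tr(b a b a b) tr(a) - tr(b a b a b a)   [inverse elimination on a] = x*y*z^2 - x^2*z - z^3 - x*y + 3*z
tr(b a b a b^-1 a^-1) = tr(a^-1 b a b a) tr(b) - tr(a^-1 b a b a b)   [inverse elimination on b] = -x*y*z^2 + x^2*z + y^2*z + z^3 - 3*z
tr(b a b a b a b) = tr(b) tr(a b a b a b) - tr(a b a b a)   [square of b] = y*z^3 - x*z^2 - 2*y*z + x
tr(b a b a b a b a) = tr(a b a b) tr(a b a b) - tr(1)   [split at a repeated a] = z^4 - 4*z^2 + 2
tr(a^-1 b a b a b a b) = tr(b a b a b a b) tr(a) - tr(b a b a b a b a)   [inverse elimination on a] = x*y*z^3 - x^2*z^2 - z^4 - 2*x*y*z + x^2 + 4*z^2 - 2
apply: tr(b a b a b a b^-1 a^-1) = tr(a^-1 b a b a b a) tr(b) - tr(a^-1 b a b a b a b)   [inverse elimination on b] = -x*y*z^3 + x^2*z^2 + y^2*z^2 + z^4 + x*y*z - x^2 - y^2 - 4*z^2 + 2
apply: tr(a b a b a b^-1 a^-2 b) = tr(b a b a b a b^-1 a^-1) tr(a) - tr(b a b a b a b^-1)   [inverse elimination on a] = -x^2*y*z^3 + x^3*z^2 + x*y^2*z^2 + x*z^4 + x^2*y*z - x^3 - x*y^2 - 5*x*z^2 + y*z + 3*x
apply: tr(a b^-1 a^-2 b^-1 a b a b) = tr(a b a b a b^-1 a^-2) tr(b) - tr(a b a b a b^-1 a^-2 b)   [inverse elimination on b] = x^2*y*z^3 - x^3*z^2 - 2*x*y^2*z^2 - x*z^4 + y^3*z + y*z^3 + x^3 + x*y^2 + 5*x*z^2 - 4*y*z - 3*x
apply: tr(a b^-1 a^-2 b^-1 a b a b^-1) = tr(a b^-1 a^-2 b^-1 a b a) tr(b) - tr(a b^-1 a^-2 b^-1 a b a b)   [inverse elimination on b] = x^3*y^2*z^2 - x^4*y*z - 2*x^2*y^3*z - 2*x^2*y*z^3 + x^3*y^2 + x^3*z^2 + x*y^4 + 3*x*y^2*z^2 + x*z^4 + 4*x^2*y*z - y^3*z - y*z^3 - x^3 - 4*x*y^2 - 5*x*z^2 + 3*y*z + 3*x
tr(b^-2 a b^-1 a^-2 b^-1 a b a) = tr(a b^-1 a^-2 b^-1 a b a b^-1) tr(b) - tr(a b^-1 a^-2 b^-1 a b a)   [inverse elimination on b] = x^3*y^3*z^2 - x^4*y^2*z - 2*x^2*y^4*z - 2*x^2*y^2*z^3 + x^3*y^3 + x*y^5 + 3*x*y^3*z^2 + x*y*z^4 + x^4*z + 6*x^2*y^2*z + x^2*z^3 - y^4*z - y^2*z^3 - 2*x^3*y - 5*x*y^3 - 6*x*y*z^2 - 4*x^2*z + 3*y^2*z + 6*x*y + z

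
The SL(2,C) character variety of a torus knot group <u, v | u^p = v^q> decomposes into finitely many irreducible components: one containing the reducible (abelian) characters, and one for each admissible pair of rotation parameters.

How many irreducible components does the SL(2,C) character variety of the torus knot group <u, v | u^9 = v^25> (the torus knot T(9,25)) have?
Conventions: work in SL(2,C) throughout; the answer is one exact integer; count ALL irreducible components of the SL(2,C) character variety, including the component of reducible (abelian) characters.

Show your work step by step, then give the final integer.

Gamma = < u, v | u^9 = v^25 > (torus knot T(9,25)); the central element u^9 = v^25 acts as +I or -I in any irreducible SL(2,C) representation.
So on each irreducible component the traces are pinned: tr(u) = 2*cos(pi*alpha/9) with 1 <= alpha <= 8, tr(v) = 2*cos(pi*beta/25) with 1 <= beta <= 24.
u^9 = (-1)^alpha I and v^25 = (-1)^beta I must agree, so alpha and beta have equal parity.
count pairs: odd alpha (4 choices) x odd beta (12), plus even alpha (4) x even beta (12): 4*12 + 4*12 = 96.
components with irreducible characters: 96; plus the single component of reducible (abelian) characters: total 97.

97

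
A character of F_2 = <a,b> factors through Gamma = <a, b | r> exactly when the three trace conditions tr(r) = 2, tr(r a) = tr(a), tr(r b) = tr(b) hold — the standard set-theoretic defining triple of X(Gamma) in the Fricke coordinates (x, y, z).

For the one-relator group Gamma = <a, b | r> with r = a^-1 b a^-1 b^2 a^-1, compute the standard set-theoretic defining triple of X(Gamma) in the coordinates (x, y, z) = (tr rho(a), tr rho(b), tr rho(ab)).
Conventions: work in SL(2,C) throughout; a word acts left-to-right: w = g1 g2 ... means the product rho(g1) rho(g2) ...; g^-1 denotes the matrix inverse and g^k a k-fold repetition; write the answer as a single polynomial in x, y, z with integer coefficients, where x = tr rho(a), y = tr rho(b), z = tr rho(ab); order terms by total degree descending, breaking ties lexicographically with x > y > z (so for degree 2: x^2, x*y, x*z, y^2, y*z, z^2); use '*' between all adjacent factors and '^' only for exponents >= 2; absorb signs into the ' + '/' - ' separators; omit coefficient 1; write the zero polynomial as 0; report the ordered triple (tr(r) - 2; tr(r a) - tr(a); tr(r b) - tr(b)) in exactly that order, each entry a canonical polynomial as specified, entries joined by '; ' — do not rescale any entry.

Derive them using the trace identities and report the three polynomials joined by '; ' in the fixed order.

x^3*y^3 - 2*x^2*y^2*z - x^3*y - x*y^3 + x*y*z^2 + x^2*z + y^2*z + x*y - z - 2; x^2*y^3 - 2*x*y^2*z - x^2*y + y*z^2 + x*z - x - y; x^3*y^4 - 3*x^2*y^3*z - x^3*y^2 + 3*x*y^2*z^2 + 2*x^2*y*z - y*z^3 - 2*x*y^2 - x*z^2 + 2*y*z + x - y

next, tr(b^2) = tr(b)*tr(b) - tr(1) = y^2 - 2
tr(b^3) = tr(b)*tr(b^2) - tr(b) = y^3 - 3*y
next, tr(a b^2) = tr(b)*tr(a b) - tr(a) = y*z - x
and tr(b^3 a) = tr(b)*tr(a b^2) - tr(a b) = y^2*z - x*y - z
tr(b^2 a^-1 b) = tr(b^3)*tr(a) - tr(b^3 a) = x*y^3 - y^2*z - 2*x*y + z
tr(a b a b) = tr(b a)*tr(b a) - tr(1)   [split at repeated b] = z^2 - 2
next, tr(a b a) = tr(a)*tr(b a) - tr(b) = x*z - y
and tr(b a b^2 a) = tr(b)*tr(a b a b) - tr(a b a) = y*z^2 - x*z - y
tr(b^2 a^-1 b a) = tr(b a b^2)*tr(a) - tr(b a b^2 a) = x*y^2*z - x^2*y - y*z^2 + y
next, tr(a^-1 b a^-1 b^2) = tr(b^2 a^-1 b)*tr(a) - tr(b^2 a^-1 b a) = x^2*y^3 - 2*x*y^2*z - x^2*y + y*z^2 + x*z - y
and tr(a^-1 b a^-1 b^2 a^-1) = tr(a^-1 b a^-1 b^2)*tr(a) - tr(a^-1 b a^-1 b^2 a) = x^3*y^3 - 2*x^2*y^2*z - x^3*y - x*y^3 + x*y*z^2 + x^2*z + y^2*z + x*y - z
tr(b^4) = tr(b)*tr(b^3) - tr(b^2) = y^4 - 4*y^2 + 2
and tr(b^4 a) = tr(b)*tr(a b^3) - tr(a b^2) = y^3*z - x*y^2 - 2*y*z + x
tr(b a^-1 b^3) = tr(b^4)*tr(a) - tr(b^4 a) = x*y^4 - y^3*z - 3*x*y^2 + 2*y*z + x
tr(b^3 a b a) = tr(b)*tr(a b a b^2) - tr(a b a b) = y^2*z^2 - x*y*z - y^2 - z^2 + 2
tr(b a^-1 b^3 a) = tr(b^3 a b)*tr(a) - tr(b^3 a b a) = x*y^3*z - x^2*y^2 - y^2*z^2 - x*y*z + x^2 + y^2 + z^2 - 2
tr(b a^-1 b a^-1 b^2) = tr(b a^-1 b^3)*tr(a) - tr(b a^-1 b^3 a) = x^2*y^4 - 2*x*y^3*z - 2*x^2*y^2 + y^2*z^2 + 3*x*y*z - y^2 - z^2 + 2
and tr(a b^2 a) = tr(a)*tr(b^2 a) - tr(b^2) = x*y*z - x^2 - y^2 + 2
and tr(b a b^2 a b) = tr(b)*tr(a b^2 a b) - tr(a b^2 a) = y^2*z^2 - 2*x*y*z + x^2 - 2
tr(a b a b a b) = tr(b a)*tr(b a b a) - tr(b^-1 a^-1) = z^3 - 3*z
next, tr(a b a b a) = tr(a)*tr(b a b a) - tr(b a b) = x*z^2 - y*z - x
tr(b a b^2 a b a) = tr(b)*tr(a b a b a b) - tr(a b a b a) = y*z^3 - x*z^2 - 2*y*z + x
tr(b^2 a b a^-1 b a) = tr(b a b^2 a b)*tr(a) - tr(b a b^2 a b a) = x*y^2*z^2 - 2*x^2*y*z - y*z^3 + x^3 + x*z^2 + 2*y*z - 3*x
and tr(b a^-1 b a^-1 b^2 a) = tr(b^2 a b a^-1 b)*tr(a) - tr(b^2 a b a^-1 b a) = x^2*y^3*z - x^3*y^2 - 2*x*y^2*z^2 + x^2*y*z + y*z^3 + x*y^2 - 2*y*z + x
and tr(a^-1 b a^-1 b^2 a^-1 b) = tr(b a^-1 b a^-1 b^2)*tr(a) - tr(b a^-1 b a^-1 b^2 a) = x^3*y^4 - 3*x^2*y^3*z - x^3*y^2 + 3*x*y^2*z^2 + 2*x^2*y*z - y*z^3 - 2*x*y^2 - x*z^2 + 2*y*z + x
assemble the triple (tr(r) - 2; tr(r a) - x; tr(r b) - y)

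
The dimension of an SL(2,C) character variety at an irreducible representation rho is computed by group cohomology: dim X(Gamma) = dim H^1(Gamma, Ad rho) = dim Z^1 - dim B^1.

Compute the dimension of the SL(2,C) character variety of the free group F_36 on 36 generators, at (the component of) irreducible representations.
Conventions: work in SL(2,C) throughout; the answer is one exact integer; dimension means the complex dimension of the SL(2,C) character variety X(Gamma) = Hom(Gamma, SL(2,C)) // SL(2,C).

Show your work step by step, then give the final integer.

Gamma = F_36 has 36 generators and no relators.
Z^1(Gamma, Ad rho) = (sl_2)^36: a cocycle is a free choice of one sl_2 vector per generator, so dim Z^1 = 3*36 = 108.
Irreducibility makes the coboundary map sl_2 -> Z^1 injective (trivial centralizer), so dim B^1 = 3.
dim H^1 = 108 - 3 = 105, which is dim X.

105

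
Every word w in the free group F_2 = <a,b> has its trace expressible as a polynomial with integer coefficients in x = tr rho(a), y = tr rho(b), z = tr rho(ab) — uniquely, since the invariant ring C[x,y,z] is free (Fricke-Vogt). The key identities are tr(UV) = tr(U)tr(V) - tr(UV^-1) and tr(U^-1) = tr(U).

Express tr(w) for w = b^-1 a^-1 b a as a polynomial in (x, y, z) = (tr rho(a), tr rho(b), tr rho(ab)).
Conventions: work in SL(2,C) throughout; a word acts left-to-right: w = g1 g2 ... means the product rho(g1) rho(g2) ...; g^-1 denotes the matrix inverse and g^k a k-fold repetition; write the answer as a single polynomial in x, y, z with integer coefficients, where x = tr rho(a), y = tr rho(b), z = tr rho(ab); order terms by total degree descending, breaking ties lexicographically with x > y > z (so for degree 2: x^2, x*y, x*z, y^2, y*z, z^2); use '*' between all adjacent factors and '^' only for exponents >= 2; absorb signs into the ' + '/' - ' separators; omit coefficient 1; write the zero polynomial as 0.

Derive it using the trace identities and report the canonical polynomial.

apply: tr(b a b) = tr(b) tr(a b) - tr(a) = y*z - x
apply: tr(b a b a) = tr(b a) tr(b a) - tr(1) = z^2 - 2
apply: tr(a^-1 b a b) = tr(b a b) tr(a) - tr(b a b a) = x*y*z - x^2 - z^2 + 2
use: tr(b^-1 a^-1 b a) = tr(a^-1 b a) tr(b) - tr(a^-1 b a b) = -x*y*z + x^2 + y^2 + z^2 - 2

-x*y*z + x^2 + y^2 + z^2 - 2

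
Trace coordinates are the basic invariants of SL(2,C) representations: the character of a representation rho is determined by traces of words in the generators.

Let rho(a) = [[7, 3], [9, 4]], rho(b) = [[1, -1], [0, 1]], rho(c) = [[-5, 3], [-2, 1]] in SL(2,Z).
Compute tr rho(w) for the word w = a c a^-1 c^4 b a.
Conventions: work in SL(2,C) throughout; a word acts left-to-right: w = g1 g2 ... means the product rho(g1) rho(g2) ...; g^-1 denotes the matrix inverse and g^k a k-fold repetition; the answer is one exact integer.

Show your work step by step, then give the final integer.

835998

rho(a) = [[7, 3], [9, 4]]
... * rho(c) = [[-5, 3], [-2, 1]]  ->  [[-41, 24], [-53, 31]]
... * rho(a^-1) = [[4, -3], [-9, 7]]  ->  [[-380, 291], [-491, 376]]
... * rho(c) = [[-5, 3], [-2, 1]]  ->  [[1318, -849], [1703, -1097]]
... * rho(c) = [[-5, 3], [-2, 1]]  ->  [[-4892, 3105], [-6321, 4012]]
... * rho(c) = [[-5, 3], [-2, 1]]  ->  [[18250, -11571], [23581, -14951]]
... * rho(c) = [[-5, 3], [-2, 1]]  ->  [[-68108, 43179], [-88003, 55792]]
... * rho(b) = [[1, -1], [0, 1]]  ->  [[-68108, 111287], [-88003, 143795]]
... * rho(a) = [[7, 3], [9, 4]]  ->  [[524827, 240824], [678134, 311171]]
tr = 524827 + 311171 = 835998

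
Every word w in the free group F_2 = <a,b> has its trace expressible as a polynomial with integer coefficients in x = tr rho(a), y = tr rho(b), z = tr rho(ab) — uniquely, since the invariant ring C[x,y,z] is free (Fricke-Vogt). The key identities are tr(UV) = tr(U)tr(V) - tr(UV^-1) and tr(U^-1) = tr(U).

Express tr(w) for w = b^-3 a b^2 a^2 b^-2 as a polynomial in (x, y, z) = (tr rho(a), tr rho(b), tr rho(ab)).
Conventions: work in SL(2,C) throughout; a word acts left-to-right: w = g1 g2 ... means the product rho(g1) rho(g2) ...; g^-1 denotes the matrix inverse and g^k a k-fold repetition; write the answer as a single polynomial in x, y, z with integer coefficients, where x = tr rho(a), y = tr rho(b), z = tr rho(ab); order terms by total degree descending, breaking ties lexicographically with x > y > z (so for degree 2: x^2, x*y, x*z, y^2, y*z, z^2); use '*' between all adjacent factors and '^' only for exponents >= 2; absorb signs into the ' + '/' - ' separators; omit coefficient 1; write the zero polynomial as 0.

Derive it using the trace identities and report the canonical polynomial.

tr(a^2 b) = tr(a)*tr(b a) - tr(b)  (reduce the a square) = x*z - y
tr(a^2) = tr(a)*tr(a) - tr(1)  (reduce the a square) = x^2 - 2
tr(a b^2 a) = tr(b)*tr(a^2 b) - tr(a^2)  (reduce the b square) = x*y*z - x^2 - y^2 + 2
tr(a b^2) = tr(b)*tr(a b) - tr(a)  (reduce the b square) = y*z - x
tr(a b^2 a^2) = tr(a)*tr(a b^2 a) - tr(a b^2)  (reduce the a square) = x^2*y*z - x^3 - x*y^2 - y*z + 3*x
tr(a b a b) = tr(b a)*tr(b a) - tr(1)  (split on b) = z^2 - 2
tr(b a b^2 a) = tr(b)*tr(a b a b) - tr(a b a)  (reduce the b square) = y*z^2 - x*z - y
tr(b a b^2) = tr(b)*tr(a b^2) - tr(a b)  (reduce the b square) = y^2*z - x*y - z
tr(a b^2 a^2 b) = tr(a)*tr(b a b^2 a) - tr(b a b^2)  (reduce the a square) = x*y*z^2 - x^2*z - y^2*z + z
tr(b^-1 a b^2 a^2) = tr(a b^2 a^2)*tr(b) - tr(a b^2 a^2 b)  (eliminate b^-1) = x^2*y^2*z - x^3*y - x*y^3 - x*y*z^2 + x^2*z + 3*x*y - z
tr(b^-1 a b^2 a^2 b^-1) = tr(b^-1 a b^2 a^2)*tr(b) - tr(b^-1 a b^2 a^2 b)  (eliminate b^-1) = x^2*y^3*z - x^3*y^2 - x*y^4 - x*y^2*z^2 + x^3 + 4*x*y^2 - 3*x
tr(b^-3 a b^2 a^2) = tr(b^-1 a b^2 a^2 b^-1)*tr(b) - tr(b^-1 a b^2 a^2)  (eliminate b^-1) = x^2*y^4*z - x^3*y^3 - x*y^5 - x*y^3*z^2 - x^2*y^2*z + 2*x^3*y + 5*x*y^3 + x*y*z^2 - x^2*z - 6*x*y + z
tr(b^-3 a b^2 a^2 b^-1) = tr(b^-3 a b^2 a^2)*tr(b) - tr(b^-3 a b^2 a^2 b)  (eliminate b^-1) = x^2*y^5*z - x^3*y^4 - x*y^6 - x*y^4*z^2 - 2*x^2*y^3*z + 3*x^3*y^2 + 6*x*y^4 + 2*x*y^2*z^2 - x^2*y*z - x^3 - 10*x*y^2 + y*z + 3*x
tr(b^-3 a b^2 a^2 b^-2) = tr(b^-3 a b^2 a^2 b^-1)*tr(b) - tr(b^-3 a b^2 a^2)  (eliminate b^-1) = x^2*y^6*z - x^3*y^5 - x*y^7 - x*y^5*z^2 - 3*x^2*y^4*z + 4*x^3*y^3 + 7*x*y^5 + 3*x*y^3*z^2 - 3*x^3*y - 15*x*y^3 - x*y*z^2 + x^2*z + y^2*z + 9*x*y - z

x^2*y^6*z - x^3*y^5 - x*y^7 - x*y^5*z^2 - 3*x^2*y^4*z + 4*x^3*y^3 + 7*x*y^5 + 3*x*y^3*z^2 - 3*x^3*y - 15*x*y^3 - x*y*z^2 + x^2*z + y^2*z + 9*x*y - z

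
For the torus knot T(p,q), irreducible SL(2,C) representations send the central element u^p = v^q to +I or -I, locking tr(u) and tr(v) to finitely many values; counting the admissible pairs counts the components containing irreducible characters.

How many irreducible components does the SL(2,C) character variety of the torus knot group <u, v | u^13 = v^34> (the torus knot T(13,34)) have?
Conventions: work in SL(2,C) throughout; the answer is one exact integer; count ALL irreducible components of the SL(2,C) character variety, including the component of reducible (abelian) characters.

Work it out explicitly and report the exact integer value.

199

In the torus knot group T(13,34), u^13 = v^34 is central, so an irreducible representation sends it to +I or -I (Schur).
This locks tr(u) to 2*cos(pi*alpha/13), alpha in 1..12, and tr(v) to 2*cos(pi*beta/34), beta in 1..33, on each component of irreducible characters.
Consistency of u^13 = (-1)^alpha I with v^34 = (-1)^beta I forces alpha = beta (mod 2).
count pairs: odd alpha (6 choices) x odd beta (17), plus even alpha (6) x even beta (16): 6*17 + 6*16 = 198.
Total: 198 irreducible-character components + 1 reducible (abelian) component = 199.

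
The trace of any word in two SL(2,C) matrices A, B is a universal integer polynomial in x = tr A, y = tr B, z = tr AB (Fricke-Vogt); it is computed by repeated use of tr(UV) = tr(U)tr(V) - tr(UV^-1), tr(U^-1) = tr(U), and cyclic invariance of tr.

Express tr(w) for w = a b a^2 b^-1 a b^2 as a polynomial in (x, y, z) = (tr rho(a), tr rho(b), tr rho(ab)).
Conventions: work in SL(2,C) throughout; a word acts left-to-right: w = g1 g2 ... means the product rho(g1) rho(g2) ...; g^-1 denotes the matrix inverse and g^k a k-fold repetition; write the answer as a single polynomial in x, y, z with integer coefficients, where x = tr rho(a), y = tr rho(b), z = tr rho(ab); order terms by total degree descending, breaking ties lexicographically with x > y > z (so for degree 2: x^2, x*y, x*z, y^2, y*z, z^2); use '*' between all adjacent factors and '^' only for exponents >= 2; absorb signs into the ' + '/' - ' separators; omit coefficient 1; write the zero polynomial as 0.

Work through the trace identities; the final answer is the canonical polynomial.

trace(a b a b) = trace(b a) trace(b a) - trace(1)   [split at repeated b] = z^2 - 2
next, trace(a b a) = trace(a) trace(b a) - trace(b) = x*z - y
and trace(b^2 a b a) = trace(b) trace(a b a b) - trace(a b a) = y*z^2 - x*z - y
trace(b a b) = trace(b) trace(a b) - trace(a) = y*z - x
trace(b^2 a b) = trace(b) trace(b a b) - trace(b a) = y^2*z - x*y - z
and trace(a b^2 a b a) = trace(a) trace(b^2 a b a) - trace(b^2 a b) = x*y*z^2 - x^2*z - y^2*z + z
and trace(a b^2 a b a^2) = trace(a) trace(a b^2 a b a) - trace(a b^2 a b) = x^2*y*z^2 - x^3*z - x*y^2*z - y*z^2 + 2*x*z + y
next, trace(b a b a b a) = trace(b a) trace(b a b a) - trace(b^-1 a^-1)   [split at repeated b] = z^3 - 3*z
trace(a b a^2 b a b) = trace(a) trace(b a b a b a) - trace(b a b a b) = x*z^3 - y*z^2 - 2*x*z + y
and trace(b a^2 b a) = trace(a) trace(b a b a) - trace(b a b) = x*z^2 - y*z - x
and trace(b^2) = trace(b) trace(b) - trace(1) = y^2 - 2
and trace(b a^2 b) = trace(a) trace(b^2 a) - trace(b^2) = x*y*z - x^2 - y^2 + 2
next, trace(a b a^2 b a) = trace(a) trace(b a^2 b a) - trace(b a^2 b) = x^2*z^2 - 2*x*y*z + y^2 - 2
next, trace(a b^2 a b a^2 b) = trace(b) trace(a b a^2 b a b) - trace(a b a^2 b a) = x*y*z^3 - x^2*z^2 - y^2*z^2 + 2
trace(a b a^2 b^-1 a b^2) = trace(a b^2 a b a^2) trace(b) - trace(a b^2 a b a^2 b) = x^2*y^2*z^2 - x^3*y*z - x*y^3*z - x*y*z^3 + x^2*z^2 + 2*x*y*z + y^2 - 2

x^2*y^2*z^2 - x^3*y*z - x*y^3*z - x*y*z^3 + x^2*z^2 + 2*x*y*z + y^2 - 2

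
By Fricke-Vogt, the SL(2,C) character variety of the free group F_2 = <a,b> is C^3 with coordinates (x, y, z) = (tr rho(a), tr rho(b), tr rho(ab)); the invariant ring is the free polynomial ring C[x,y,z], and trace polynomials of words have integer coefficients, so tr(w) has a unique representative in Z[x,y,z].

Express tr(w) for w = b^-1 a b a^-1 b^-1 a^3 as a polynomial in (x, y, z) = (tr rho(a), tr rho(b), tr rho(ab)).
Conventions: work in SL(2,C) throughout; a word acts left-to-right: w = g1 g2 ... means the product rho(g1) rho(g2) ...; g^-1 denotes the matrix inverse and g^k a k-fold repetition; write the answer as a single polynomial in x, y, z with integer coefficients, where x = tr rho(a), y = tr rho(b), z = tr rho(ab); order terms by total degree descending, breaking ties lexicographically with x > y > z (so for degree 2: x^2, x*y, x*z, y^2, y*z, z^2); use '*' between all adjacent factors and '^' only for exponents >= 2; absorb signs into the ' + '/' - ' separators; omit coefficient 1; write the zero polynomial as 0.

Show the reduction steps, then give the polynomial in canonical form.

-x^4*y^2*z + x^5*y + x^3*y^3 + 2*x^3*y*z^2 - x^4*z + x^2*y^2*z - x^2*z^3 - 5*x^3*y - 2*x*y^3 - 3*x*y*z^2 + 4*x^2*z + y^2*z + z^3 + 6*x*y - 3*z

trace(a^2) = trace(a) * trace(a) - trace(1)  (reduce the a square) = x^2 - 2
trace(a^3) = trace(a) * trace(a^2) - trace(a)  (reduce the a square) = x^3 - 3*x
next, trace(a^4) = trace(a) * trace(a^3) - trace(a^2)  (reduce the a square) = x^4 - 4*x^2 + 2
and trace(b a^2) = trace(a) * trace(b a) - trace(b)  (reduce the a square) = x*z - y
and trace(a^2 b a) = trace(a) * trace(b a^2) - trace(b a)  (reduce the a square) = x^2*z - x*y - z
next, trace(a^4 b) = trace(a) * trace(a^2 b a) - trace(a^2 b)  (reduce the a square) = x^3*z - x^2*y - 2*x*z + y
and trace(a^3 b^-1 a) = trace(a^4) * trace(b) - trace(a^4 b)  (eliminate b^-1) = x^4*y - x^3*z - 3*x^2*y + 2*x*z + y
trace(a b a^4) = trace(a) * trace(a^2 b a^2) - trace(a^2 b a)  (reduce the a square) = x^4*z - x^3*y - 3*x^2*z + 2*x*y + z
trace(b a b a) = trace(a b) * trace(a b) - trace(1)  (split on a) = z^2 - 2
trace(b a b) = trace(b) * trace(a b) - trace(a)  (reduce the b square) = y*z - x
trace(a b a b a) = trace(a) * trace(b a b a) - trace(b a b)  (reduce the a square) = x*z^2 - y*z - x
and trace(a b a b a^2) = trace(a) * trace(a b a b a) - trace(a b a b)  (reduce the a square) = x^2*z^2 - x*y*z - x^2 - z^2 + 2
next, trace(a b a^4 b) = trace(a) * trace(a b a b a^2) - trace(a b a b a)  (reduce the a square) = x^3*z^2 - x^2*y*z - x^3 - 2*x*z^2 + y*z + 3*x
and trace(a^3 b^-1 a b a) = trace(a b a^4) * trace(b) - trace(a b a^4 b)  (eliminate b^-1) = x^4*y*z - x^3*y^2 - x^3*z^2 - 2*x^2*y*z + x^3 + 2*x*y^2 + 2*x*z^2 - 3*x
trace(b a b a b a) = trace(b a b a) * trace(b a) - trace(a b)  (split on b) = z^3 - 3*z
trace(b a b a b) = trace(b) * trace(a b a b) - trace(a b a)  (reduce the b square) = y*z^2 - x*z - y
and trace(b a b a b a^2) = trace(a) * trace(b a b a b a) - trace(b a b a b)  (reduce the a square) = x*z^3 - y*z^2 - 2*x*z + y
trace(a b a b a^3 b) = trace(a) * trace(b a b a b a^2) - trace(b a b a b a)  (reduce the a square) = x^2*z^3 - x*y*z^2 - 2*x^2*z - z^3 + x*y + 3*z
trace(a^3 b^-1 a b a b) = trace(a b a b a^3) * trace(b) - trace(a b a b a^3 b)  (eliminate b^-1) = x^3*y*z^2 - x^2*y^2*z - x^2*z^3 - x^3*y - x*y*z^2 + 2*x^2*z + y^2*z + z^3 + 2*x*y - 3*z
trace(b^-1 a^3 b^-1 a b a) = trace(a^3 b^-1 a b a) * trace(b) - trace(a^3 b^-1 a b a b)  (eliminate b^-1) = x^4*y^2*z - x^3*y^3 - 2*x^3*y*z^2 - x^2*y^2*z + x^2*z^3 + 2*x^3*y + 2*x*y^3 + 3*x*y*z^2 - 2*x^2*z - y^2*z - z^3 - 5*x*y + 3*z
next, trace(b^-1 a b a^-1 b^-1 a^3) = trace(b^-1 a^3 b^-1 a b) * trace(a) - trace(b^-1 a^3 b^-1 a b a)  (eliminate a^-1) = -x^4*y^2*z + x^5*y + x^3*y^3 + 2*x^3*y*z^2 - x^4*z + x^2*y^2*z - x^2*z^3 - 5*x^3*y - 2*x*y^3 - 3*x*y*z^2 + 4*x^2*z + y^2*z + z^3 + 6*x*y - 3*z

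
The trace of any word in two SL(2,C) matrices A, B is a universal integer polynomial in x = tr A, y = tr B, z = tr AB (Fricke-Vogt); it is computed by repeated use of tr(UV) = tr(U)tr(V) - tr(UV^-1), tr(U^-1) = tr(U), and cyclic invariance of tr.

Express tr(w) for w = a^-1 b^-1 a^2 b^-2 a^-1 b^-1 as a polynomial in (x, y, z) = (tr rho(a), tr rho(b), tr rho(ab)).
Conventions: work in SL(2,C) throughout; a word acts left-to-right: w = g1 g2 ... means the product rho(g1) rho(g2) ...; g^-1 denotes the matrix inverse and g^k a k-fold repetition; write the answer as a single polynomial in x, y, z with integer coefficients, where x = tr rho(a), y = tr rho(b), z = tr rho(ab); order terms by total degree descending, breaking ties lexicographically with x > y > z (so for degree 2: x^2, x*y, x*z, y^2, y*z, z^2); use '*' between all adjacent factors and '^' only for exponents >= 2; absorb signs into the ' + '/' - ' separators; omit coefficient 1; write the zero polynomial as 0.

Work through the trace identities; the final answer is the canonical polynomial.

x^2*y^2*z^2 - x^3*y*z - x*y*z^3 - x^2*y^2 - y^2*z^2 + 3*x*y*z + x^2 + y^2 + z^2 - 2

tr(a^2) = tr(a)*tr(a) - tr(1) = x^2 - 2
tr(a^2 b) = tr(a)*tr(b a) - tr(b) = x*z - y
next, tr(b^-1 a^2) = tr(a^2)*tr(b) - tr(a^2 b) = x^2*y - x*z - y
and tr(b^-1 a^2 b^-1) = tr(b^-1 a^2)*tr(b) - tr(b^-1 a^2 b) = x^2*y^2 - x*y*z - x^2 - y^2 + 2
tr(b^-1 a^2 b^-2) = tr(b^-1 a^2 b^-1)*tr(b) - tr(b^-1 a^2) = x^2*y^3 - x*y^2*z - 2*x^2*y - y^3 + x*z + 3*y
tr(b^-2 a^2 b^-2) = tr(b^-1 a^2 b^-2)*tr(b) - tr(b^-1 a^2 b^-1) = x^2*y^4 - x*y^3*z - 3*x^2*y^2 - y^4 + 2*x*y*z + x^2 + 4*y^2 - 2
and tr(a^3) = tr(a)*tr(a^2) - tr(a) = x^3 - 3*x
next, tr(a^3 b) = tr(a)*tr(a b a) - tr(a b) = x^2*z - x*y - z
and tr(a b^-1 a^2) = tr(a^3)*tr(b) - tr(a^3 b) = x^3*y - x^2*z - 2*x*y + z
tr(b a b a) = tr(b a)*tr(b a) - tr(1) = z^2 - 2
tr(b a b) = tr(b)*tr(a b) - tr(a) = y*z - x
tr(a^2 b a b) = tr(a)*tr(b a b a) - tr(b a b) = x*z^2 - y*z - x
and tr(a b^-1 a^2 b) = tr(a^2 b a)*tr(b) - tr(a^2 b a b) = x^2*y*z - x*y^2 - x*z^2 + x
and tr(b^-1 a b^-1 a^2) = tr(a b^-1 a^2)*tr(b) - tr(a b^-1 a^2 b) = x^3*y^2 - 2*x^2*y*z - x*y^2 + x*z^2 + y*z - x
and tr(a^2 b^-2 a b^-1) = tr(b^-1 a b^-1 a^2)*tr(b) - tr(b^-1 a b^-1 a^2 b) = x^3*y^3 - 2*x^2*y^2*z - x^3*y - x*y^3 + x*y*z^2 + x^2*z + y^2*z + x*y - z
tr(a^2 b^-2 a) = tr(b^-1 a^3)*tr(b) - tr(b^-1 a^3 b) = x^3*y^2 - x^2*y*z - x^3 - 2*x*y^2 + y*z + 3*x
tr(b^-2 a^2 b^-2 a) = tr(a^2 b^-2 a b^-1)*tr(b) - tr(a^2 b^-2 a) = x^3*y^4 - 2*x^2*y^3*z - 2*x^3*y^2 - x*y^4 + x*y^2*z^2 + 2*x^2*y*z + y^3*z + x^3 + 3*x*y^2 - 2*y*z - 3*x
tr(b^-1 a^2 b^-2 a^-1 b^-1) = tr(b^-2 a^2 b^-2)*tr(a) - tr(b^-2 a^2 b^-2 a) = x^2*y^3*z - x^3*y^2 - x*y^2*z^2 - y^3*z + x*y^2 + 2*y*z + x
tr(a^4) = tr(a)*tr(a^3) - tr(a^2) = x^4 - 4*x^2 + 2
and tr(a^4 b) = tr(a)*tr(b a^3) - tr(b a^2) = x^3*z - x^2*y - 2*x*z + y
tr(a^3 b^-1 a) = tr(a^4)*tr(b) - tr(a^4 b) = x^4*y - x^3*z - 3*x^2*y + 2*x*z + y
tr(a b a^3 b) = tr(a)*tr(b a b a^2) - tr(b a b a) = x^2*z^2 - x*y*z - x^2 - z^2 + 2
next, tr(a^3 b^-1 a b) = tr(a b a^3)*tr(b) - tr(a b a^3 b) = x^3*y*z - x^2*y^2 - x^2*z^2 - x*y*z + x^2 + y^2 + z^2 - 2
and tr(b^-1 a^3 b^-1 a) = tr(a^3 b^-1 a)*tr(b) - tr(a^3 b^-1 a b) = x^4*y^2 - 2*x^3*y*z - 2*x^2*y^2 + x^2*z^2 + 3*x*y*z - x^2 - z^2 + 2
next, tr(a^2 b^-1 a^-1 b^-1 a) = tr(b^-1 a^3 b^-1)*tr(a) - tr(b^-1 a^3 b^-1 a) = x^3*y*z - x^4 - x^2*z^2 - 2*x*y*z + 4*x^2 + z^2 - 2
tr(b^2 a b a) = tr(b)*tr(a b a b) - tr(a b a) = y*z^2 - x*z - y
tr(b^2 a b) = tr(b)*tr(a b^2) - tr(a b) = y^2*z - x*y - z
next, tr(b a b a^2 b) = tr(a)*tr(b^2 a b a) - tr(b^2 a b) = x*y*z^2 - x^2*z - y^2*z + z
tr(b a b a b a) = tr(a b)*tr(a b a b) - tr(a^-1 b^-1) = z^3 - 3*z
tr(b a b a^2 b a) = tr(a)*tr(b a b a b a) - tr(b a b a b) = x*z^3 - y*z^2 - 2*x*z + y
and tr(a^-1 b a b a^2 b) = tr(b a b a^2 b)*tr(a) - tr(b a b a^2 b a) = x^2*y*z^2 - x^3*z - x*y^2*z - x*z^3 + y*z^2 + 3*x*z - y
tr(a b a^2 b^-1 a^-1 b) = tr(a^-1 b a b a^2)*tr(b) - tr(a^-1 b a b a^2 b) = -x^2*y*z^2 + x^3*z + x*y^2*z + x*z^3 - 3*x*z - y
tr(a^2 b^-1 a^-1 b^-1 a b) = tr(a b a^2 b^-1 a^-1)*tr(b) - tr(a b a^2 b^-1 a^-1 b) = x^2*y*z^2 - x^3*z - x*y^2*z - x*z^3 + x^2*y + 3*x*z - y
and tr(a^-1 b^-1 a b^-1 a^2 b^-1) = tr(a^2 b^-1 a^-1 b^-1 a)*tr(b) - tr(a^2 b^-1 a^-1 b^-1 a b) = x^3*y^2*z - x^4*y - 2*x^2*y*z^2 + x^3*z - x*y^2*z + x*z^3 + 3*x^2*y + y*z^2 - 3*x*z - y
and tr(a b^-1 a b) = tr(a b a)*tr(b) - tr(a b a b) = x*y*z - y^2 - z^2 + 2
next, tr(b^-1 a b^-1 a) = tr(a b^-1 a)*tr(b) - tr(a b^-1 a b) = x^2*y^2 - 2*x*y*z + z^2 - 2
and tr(b^-1 a^2 b^-2 a^-1 b^-1 a) = tr(a^-1 b^-1 a b^-1 a^2 b^-1)*tr(b) - tr(a^-1 b^-1 a b^-1 a^2) = x^3*y^3*z - x^4*y^2 - 2*x^2*y^2*z^2 + x^3*y*z - x*y^3*z + x*y*z^3 + 2*x^2*y^2 + y^2*z^2 - x*y*z - y^2 - z^2 + 2
tr(a^-1 b^-1 a^2 b^-2 a^-1 b^-1) = tr(b^-1 a^2 b^-2 a^-1 b^-1)*tr(a) - tr(b^-1 a^2 b^-2 a^-1 b^-1 a) = x^2*y^2*z^2 - x^3*y*z - x*y*z^3 - x^2*y^2 - y^2*z^2 + 3*x*y*z + x^2 + y^2 + z^2 - 2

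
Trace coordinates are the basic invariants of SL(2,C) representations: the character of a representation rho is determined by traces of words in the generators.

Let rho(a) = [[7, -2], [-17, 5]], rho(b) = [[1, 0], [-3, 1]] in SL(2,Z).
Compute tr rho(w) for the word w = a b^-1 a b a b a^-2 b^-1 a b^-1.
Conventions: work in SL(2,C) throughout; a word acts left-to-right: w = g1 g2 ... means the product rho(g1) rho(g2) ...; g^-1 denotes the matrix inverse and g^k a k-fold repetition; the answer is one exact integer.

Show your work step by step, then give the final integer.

rho(a) = [[7, -2], [-17, 5]]
... * rho(b^-1) = [[1, 0], [3, 1]]  ->  [[1, -2], [-2, 5]]
... * rho(a) = [[7, -2], [-17, 5]]  ->  [[41, -12], [-99, 29]]
... * rho(b) = [[1, 0], [-3, 1]]  ->  [[77, -12], [-186, 29]]
... * rho(a) = [[7, -2], [-17, 5]]  ->  [[743, -214], [-1795, 517]]
... * rho(b) = [[1, 0], [-3, 1]]  ->  [[1385, -214], [-3346, 517]]
... * rho(a^-1) = [[5, 2], [17, 7]]  ->  [[3287, 1272], [-7941, -3073]]
... * rho(a^-1) = [[5, 2], [17, 7]]  ->  [[38059, 15478], [-91946, -37393]]
... * rho(b^-1) = [[1, 0], [3, 1]]  ->  [[84493, 15478], [-204125, -37393]]
... * rho(a) = [[7, -2], [-17, 5]]  ->  [[328325, -91596], [-793194, 221285]]
... * rho(b^-1) = [[1, 0], [3, 1]]  ->  [[53537, -91596], [-129339, 221285]]
tr = 53537 + 221285 = 274822

274822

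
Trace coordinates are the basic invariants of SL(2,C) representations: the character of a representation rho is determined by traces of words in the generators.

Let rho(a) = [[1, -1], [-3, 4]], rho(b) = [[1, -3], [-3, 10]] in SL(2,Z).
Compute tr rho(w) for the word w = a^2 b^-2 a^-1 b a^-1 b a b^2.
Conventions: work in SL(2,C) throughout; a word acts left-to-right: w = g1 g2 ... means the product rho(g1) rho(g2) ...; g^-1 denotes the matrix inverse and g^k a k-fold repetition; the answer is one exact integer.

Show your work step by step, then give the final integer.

rho(a) = [[1, -1], [-3, 4]]
... * rho(a) = [[1, -1], [-3, 4]]  ->  [[4, -5], [-15, 19]]
... * rho(b^-1) = [[10, 3], [3, 1]]  ->  [[25, 7], [-93, -26]]
... * rho(b^-1) = [[10, 3], [3, 1]]  ->  [[271, 82], [-1008, -305]]
... * rho(a^-1) = [[4, 1], [3, 1]]  ->  [[1330, 353], [-4947, -1313]]
... * rho(b) = [[1, -3], [-3, 10]]  ->  [[271, -460], [-1008, 1711]]
... * rho(a^-1) = [[4, 1], [3, 1]]  ->  [[-296, -189], [1101, 703]]
... * rho(b) = [[1, -3], [-3, 10]]  ->  [[271, -1002], [-1008, 3727]]
... * rho(a) = [[1, -1], [-3, 4]]  ->  [[3277, -4279], [-12189, 15916]]
... * rho(b) = [[1, -3], [-3, 10]]  ->  [[16114, -52621], [-59937, 195727]]
... * rho(b) = [[1, -3], [-3, 10]]  ->  [[173977, -574552], [-647118, 2137081]]
tr = 173977 + 2137081 = 2311058

2311058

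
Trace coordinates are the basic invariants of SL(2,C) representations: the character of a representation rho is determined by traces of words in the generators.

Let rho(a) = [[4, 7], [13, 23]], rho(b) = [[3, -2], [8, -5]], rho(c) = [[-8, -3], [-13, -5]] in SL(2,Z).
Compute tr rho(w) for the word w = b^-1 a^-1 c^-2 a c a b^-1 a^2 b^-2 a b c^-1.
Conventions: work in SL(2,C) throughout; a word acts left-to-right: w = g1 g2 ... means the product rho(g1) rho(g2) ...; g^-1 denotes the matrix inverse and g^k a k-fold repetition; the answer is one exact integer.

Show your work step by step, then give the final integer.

-4882843033405

rho(b^-1) = [[-5, 2], [-8, 3]]
... * rho(a^-1) = [[23, -7], [-13, 4]]  ->  [[-141, 43], [-223, 68]]
... * rho(c^-1) = [[-5, 3], [13, -8]]  ->  [[1264, -767], [1999, -1213]]
... * rho(c^-1) = [[-5, 3], [13, -8]]  ->  [[-16291, 9928], [-25764, 15701]]
... * rho(a) = [[4, 7], [13, 23]]  ->  [[63900, 114307], [101057, 180775]]
... * rho(c) = [[-8, -3], [-13, -5]]  ->  [[-1997191, -763235], [-3158531, -1207046]]
... * rho(a) = [[4, 7], [13, 23]]  ->  [[-17910819, -31534742], [-28325722, -49871775]]
... * rho(b^-1) = [[-5, 2], [-8, 3]]  ->  [[341832031, -130425864], [540602810, -206266769]]
... * rho(a) = [[4, 7], [13, 23]]  ->  [[-328208108, -606970655], [-519056757, -959916017]]
... * rho(a) = [[4, 7], [13, 23]]  ->  [[-9203450947, -16257781821], [-14555135249, -25711465690]]
... * rho(b^-1) = [[-5, 2], [-8, 3]]  ->  [[176079509303, -67180247357], [278467401765, -106244667568]]
... * rho(b^-1) = [[-5, 2], [-8, 3]]  ->  [[-342955567659, 150618276535], [-542379668281, 238200800826]]
... * rho(a) = [[4, 7], [13, 23]]  ->  [[586215324319, 1063531386692], [927091737614, 1681960741031]]
... * rho(b) = [[3, -2], [8, -5]]  ->  [[10266897066493, -6490087582098], [16236961141090, -10263987180383]]
... * rho(c^-1) = [[-5, 3], [13, -8]]  ->  [[-135705623899739, 82721391856263], [-214616639050429, 130822780866334]]
tr = -135705623899739 + 130822780866334 = -4882843033405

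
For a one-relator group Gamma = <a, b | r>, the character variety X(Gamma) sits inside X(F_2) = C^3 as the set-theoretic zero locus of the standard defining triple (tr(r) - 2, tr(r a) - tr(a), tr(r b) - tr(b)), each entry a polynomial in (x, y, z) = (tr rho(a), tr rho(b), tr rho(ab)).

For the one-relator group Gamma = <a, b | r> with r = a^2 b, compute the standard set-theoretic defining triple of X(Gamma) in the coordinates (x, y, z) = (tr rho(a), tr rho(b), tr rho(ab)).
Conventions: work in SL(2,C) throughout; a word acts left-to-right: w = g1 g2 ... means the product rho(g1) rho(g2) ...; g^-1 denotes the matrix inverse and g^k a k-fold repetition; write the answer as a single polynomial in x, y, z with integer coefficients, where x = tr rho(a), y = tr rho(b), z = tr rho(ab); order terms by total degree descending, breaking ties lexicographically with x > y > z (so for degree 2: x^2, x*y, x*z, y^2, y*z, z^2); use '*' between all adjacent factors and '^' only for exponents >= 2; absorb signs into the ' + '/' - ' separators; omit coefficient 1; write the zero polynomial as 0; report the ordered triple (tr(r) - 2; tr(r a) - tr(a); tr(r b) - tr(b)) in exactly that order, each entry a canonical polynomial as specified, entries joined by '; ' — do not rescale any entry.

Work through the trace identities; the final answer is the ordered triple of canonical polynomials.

x*z - y - 2; x^2*z - x*y - x - z; x*y*z - x^2 - y^2 - y + 2

so trace(a^2 b) = trace(a)*trace(b a) - trace(b)  (reduce the a square) = x*z - y
trace(a^2 b a) = trace(a)*trace(b a^2) - trace(b a) = x^2*z - x*y - z
so trace(a^2) = trace(a)*trace(a) - trace(1) = x^2 - 2
trace(a^2 b^2) = trace(b)*trace(a^2 b) - trace(a^2) = x*y*z - x^2 - y^2 + 2
assemble the triple (trace(r) - 2; trace(r a) - x; trace(r b) - y)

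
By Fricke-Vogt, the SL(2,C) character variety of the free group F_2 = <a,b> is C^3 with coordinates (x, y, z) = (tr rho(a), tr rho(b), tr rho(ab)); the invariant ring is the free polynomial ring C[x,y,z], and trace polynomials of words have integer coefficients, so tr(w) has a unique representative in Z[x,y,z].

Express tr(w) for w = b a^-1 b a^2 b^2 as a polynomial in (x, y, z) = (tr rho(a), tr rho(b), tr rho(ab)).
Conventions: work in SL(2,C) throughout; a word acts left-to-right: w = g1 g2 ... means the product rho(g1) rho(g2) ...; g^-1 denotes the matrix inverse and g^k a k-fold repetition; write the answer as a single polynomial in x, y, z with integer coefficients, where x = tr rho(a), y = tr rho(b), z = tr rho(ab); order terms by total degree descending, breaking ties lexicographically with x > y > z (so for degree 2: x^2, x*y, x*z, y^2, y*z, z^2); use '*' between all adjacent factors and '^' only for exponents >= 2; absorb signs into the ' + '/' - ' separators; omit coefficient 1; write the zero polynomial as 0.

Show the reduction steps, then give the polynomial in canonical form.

tr(b a b) = tr(b) tr(a b) - tr(a) = y*z - x
tr(b^3 a) = tr(b) tr(b a b) - tr(b a) = y^2*z - x*y - z
use: tr(b^2) = tr(b) tr(b) - tr(1) = y^2 - 2
use: tr(b^3) = tr(b) tr(b^2) - tr(b) = y^3 - 3*y
tr(a^2 b^3) = tr(a) tr(b^3 a) - tr(b^3) = x*y^2*z - x^2*y - y^3 - x*z + 3*y
apply: tr(a^2 b^2) = tr(a) tr(b^2 a) - tr(b^2) = x*y*z - x^2 - y^2 + 2
tr(b a^2 b^3) = tr(b) tr(a^2 b^3) - tr(a^2 b^2) = x*y^3*z - x^2*y^2 - y^4 - 2*x*y*z + x^2 + 4*y^2 - 2
tr(a b a b) = tr(a b) tr(a b) - tr(1) = z^2 - 2
use: tr(a b a) = tr(a) tr(b a) - tr(b) = x*z - y
tr(a b a b^2) = tr(b) tr(a b a b) - tr(a b a) = y*z^2 - x*z - y
use: tr(b^3 a b a) = tr(b) tr(a b a b^2) - tr(a b a b) = y^2*z^2 - x*y*z - y^2 - z^2 + 2
tr(b^3 a b) = tr(b) tr(a b^3) - tr(a b^2) = y^3*z - x*y^2 - 2*y*z + x
tr(b a^2 b^3 a) = tr(a) tr(b^3 a b a) - tr(b^3 a b) = x*y^2*z^2 - x^2*y*z - y^3*z - x*z^2 + 2*y*z + x
use: tr(b a^-1 b a^2 b^2) = tr(b a^2 b^3) tr(a) - tr(b a^2 b^3 a) = x^2*y^3*z - x^3*y^2 - x*y^4 - x*y^2*z^2 - x^2*y*z + y^3*z + x^3 + 4*x*y^2 + x*z^2 - 2*y*z - 3*x

x^2*y^3*z - x^3*y^2 - x*y^4 - x*y^2*z^2 - x^2*y*z + y^3*z + x^3 + 4*x*y^2 + x*z^2 - 2*y*z - 3*x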